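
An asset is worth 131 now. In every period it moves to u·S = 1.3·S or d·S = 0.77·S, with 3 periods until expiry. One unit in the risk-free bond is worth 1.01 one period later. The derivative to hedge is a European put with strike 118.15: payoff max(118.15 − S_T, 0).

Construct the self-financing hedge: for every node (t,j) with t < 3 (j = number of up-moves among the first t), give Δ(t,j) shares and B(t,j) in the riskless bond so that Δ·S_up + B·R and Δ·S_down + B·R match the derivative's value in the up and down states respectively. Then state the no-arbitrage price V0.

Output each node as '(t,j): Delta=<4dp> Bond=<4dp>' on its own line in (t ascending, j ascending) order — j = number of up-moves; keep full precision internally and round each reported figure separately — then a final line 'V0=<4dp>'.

(0,0): Delta=-0.2942 Bond=54.6003
(1,0): Delta=-0.5612 Bond=82.0794
(1,1): Delta=-0.1031 Bond=22.6021
(2,0): Delta=-1.0000 Bond=116.9802
(2,1): Delta=-0.2472 Bond=41.7203
(2,2): Delta=0.0000 Bond=0.0000
V0=16.0585

Risk-neutral probability p* = (R−d)/(u−d) = (1.01−0.77)/(1.3−0.77) = 0.4528.
Terminal payoffs: V(3,0)=58.3442, V(3,1)=17.1791, V(3,2)=0.0000, V(3,3)=0.0000
Node (2,0) S=77.6699: V=(p*·17.1791+(1−p*)·58.3442)/1.01=39.3103; Δ=(17.1791−58.3442)/(100.9709−59.8058)=-1.0000; B=V−Δ·S=116.9802
Node (2,1) S=131.1310: V=(p*·0.0000+(1−p*)·17.1791)/1.01=9.3068; Δ=(0.0000−17.1791)/(170.4703−100.9709)=-0.2472; B=V−Δ·S=41.7203
Node (2,2) S=221.3900: V=(p*·0.0000+(1−p*)·0.0000)/1.01=0.0000; Δ=(0.0000−0.0000)/(287.8070−170.4703)=0.0000; B=V−Δ·S=0.0000
Node (1,0) S=100.8700: V=(p*·9.3068+(1−p*)·39.3103)/1.01=25.4691; Δ=(9.3068−39.3103)/(131.1310−77.6699)=-0.5612; B=V−Δ·S=82.0794
Node (1,1) S=170.3000: V=(p*·0.0000+(1−p*)·9.3068)/1.01=5.0420; Δ=(0.0000−9.3068)/(221.3900−131.1310)=-0.1031; B=V−Δ·S=22.6021
Node (0,0) S=131.0000: V=(p*·5.0420+(1−p*)·25.4691)/1.01=16.0585; Δ=(5.0420−25.4691)/(170.3000−100.8700)=-0.2942; B=V−Δ·S=54.6003
Each (Δ,B) replicates both successor values, so the strategy is self-financing and V0 is arbitrage-free.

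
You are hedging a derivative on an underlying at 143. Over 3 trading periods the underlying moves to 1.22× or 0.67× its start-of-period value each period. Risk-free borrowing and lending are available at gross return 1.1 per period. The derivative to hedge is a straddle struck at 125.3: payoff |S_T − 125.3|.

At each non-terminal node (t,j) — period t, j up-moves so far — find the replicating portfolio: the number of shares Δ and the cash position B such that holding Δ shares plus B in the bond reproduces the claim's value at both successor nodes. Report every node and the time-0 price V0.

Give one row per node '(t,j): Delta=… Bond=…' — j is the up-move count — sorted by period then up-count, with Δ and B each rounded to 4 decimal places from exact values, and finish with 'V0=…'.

Risk-neutral probability p* = (R−d)/(u−d) = (1.1−0.67)/(1.22−0.67) = 0.7818.
At expiry t=3: V(3,0)=82.2909, V(3,1)=46.9849, V(3,2)=17.3036, V(3,3)=134.3663
Node (2,0) S=64.1927: V=(p*·46.9849+(1−p*)·82.2909)/1.1=49.7164; Δ=(46.9849−82.2909)/(78.3151−43.0091)=-1.0000; B=V−Δ·S=113.9091
Node (2,1) S=116.8882: V=(p*·17.3036+(1−p*)·46.9849)/1.1=21.6177; Δ=(17.3036−46.9849)/(142.6036−78.3151)=-0.4617; B=V−Δ·S=75.5838
Node (2,2) S=212.8412: V=(p*·134.3663+(1−p*)·17.3036)/1.1=98.9321; Δ=(134.3663−17.3036)/(259.6663−142.6036)=1.0000; B=V−Δ·S=-113.9091
Node (1,0) S=95.8100: V=(p*·21.6177+(1−p*)·49.7164)/1.1=25.2258; Δ=(21.6177−49.7164)/(116.8882−64.1927)=-0.5332; B=V−Δ·S=76.3142
Node (1,1) S=174.4600: V=(p*·98.9321+(1−p*)·21.6177)/1.1=74.6032; Δ=(98.9321−21.6177)/(212.8412−116.8882)=0.8058; B=V−Δ·S=-65.9684
Node (0,0) S=143.0000: V=(p*·74.6032+(1−p*)·25.2258)/1.1=58.0272; Δ=(74.6032−25.2258)/(174.4600−95.8100)=0.6278; B=V−Δ·S=-31.7499
Check: Δ(0,0)·S0 + B(0,0) = 58.0272 = V0.

(0,0): Delta=0.6278 Bond=-31.7499
(1,0): Delta=-0.5332 Bond=76.3142
(1,1): Delta=0.8058 Bond=-65.9684
(2,0): Delta=-1.0000 Bond=113.9091
(2,1): Delta=-0.4617 Bond=75.5838
(2,2): Delta=1.0000 Bond=-113.9091
V0=58.0272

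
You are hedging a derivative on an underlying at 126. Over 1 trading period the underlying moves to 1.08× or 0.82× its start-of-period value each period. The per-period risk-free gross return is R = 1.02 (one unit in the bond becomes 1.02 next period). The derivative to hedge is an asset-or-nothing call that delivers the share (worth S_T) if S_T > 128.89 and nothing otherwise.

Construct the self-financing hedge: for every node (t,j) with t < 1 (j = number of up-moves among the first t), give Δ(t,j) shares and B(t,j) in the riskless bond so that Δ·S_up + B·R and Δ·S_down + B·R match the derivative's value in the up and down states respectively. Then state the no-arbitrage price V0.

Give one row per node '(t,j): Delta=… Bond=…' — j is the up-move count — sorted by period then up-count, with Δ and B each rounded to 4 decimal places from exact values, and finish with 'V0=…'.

Under the risk-neutral measure, an up-move has probability p* = (R−d)/(u−d) = 0.7692 and values discount at R = 1.02.
At expiry t=1: V(1,0)=0.0000, V(1,1)=136.0800
  t=0,j=0: stock 126.0000 → up 136.0800 (V=136.0800), down 103.3200 (V=0.0000). Price 102.6244; hedge Δ=4.1538, bond B=-420.7602.
Self-financing check: at every node Δ·S+B equals the discounted successor values.

(0,0): Delta=4.1538 Bond=-420.7602
V0=102.6244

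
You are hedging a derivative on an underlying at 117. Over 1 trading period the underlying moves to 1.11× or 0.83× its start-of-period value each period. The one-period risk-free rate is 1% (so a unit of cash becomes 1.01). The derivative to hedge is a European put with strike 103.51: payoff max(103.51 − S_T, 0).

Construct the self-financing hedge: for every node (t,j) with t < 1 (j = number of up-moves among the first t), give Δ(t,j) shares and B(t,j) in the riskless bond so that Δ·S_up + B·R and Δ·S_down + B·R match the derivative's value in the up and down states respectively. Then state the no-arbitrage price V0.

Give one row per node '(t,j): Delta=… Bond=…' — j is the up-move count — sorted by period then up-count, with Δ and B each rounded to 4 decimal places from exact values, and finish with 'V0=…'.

Risk-neutral probability p* = (R−d)/(u−d) = (1.01−0.83)/(1.11−0.83) = 0.6429.
Terminal values V(1,·): V(1,0)=6.4000, V(1,1)=0.0000
  t=0,j=0: stock 117.0000 → up 129.8700 (V=0.0000), down 97.1100 (V=6.4000). Price 2.2631; hedge Δ=-0.1954, bond B=25.1202.
Root portfolio cost Δ·117+B reproduces V0=2.2631.

(0,0): Delta=-0.1954 Bond=25.1202
V0=2.2631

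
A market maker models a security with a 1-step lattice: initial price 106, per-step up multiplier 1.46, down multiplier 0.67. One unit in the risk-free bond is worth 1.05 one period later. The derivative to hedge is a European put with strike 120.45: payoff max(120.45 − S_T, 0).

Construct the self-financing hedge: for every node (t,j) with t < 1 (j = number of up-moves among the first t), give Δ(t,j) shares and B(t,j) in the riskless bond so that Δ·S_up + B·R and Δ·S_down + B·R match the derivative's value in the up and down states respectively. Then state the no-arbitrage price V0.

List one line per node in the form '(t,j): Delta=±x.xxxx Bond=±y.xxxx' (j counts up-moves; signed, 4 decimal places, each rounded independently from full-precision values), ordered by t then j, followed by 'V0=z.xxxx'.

Risk-neutral probability p* = (R−d)/(u−d) = (1.05−0.67)/(1.46−0.67) = 0.4810.
At expiry t=1: V(1,0)=49.4300, V(1,1)=0.0000
  t=0,j=0: stock 106.0000 → up 154.7600 (V=0.0000), down 71.0200 (V=49.4300). Price 24.4319; hedge Δ=-0.5903, bond B=87.0016.
The time-0 hedge costs 24.4319, which is the no-arbitrage price.

(0,0): Delta=-0.5903 Bond=87.0016
V0=24.4319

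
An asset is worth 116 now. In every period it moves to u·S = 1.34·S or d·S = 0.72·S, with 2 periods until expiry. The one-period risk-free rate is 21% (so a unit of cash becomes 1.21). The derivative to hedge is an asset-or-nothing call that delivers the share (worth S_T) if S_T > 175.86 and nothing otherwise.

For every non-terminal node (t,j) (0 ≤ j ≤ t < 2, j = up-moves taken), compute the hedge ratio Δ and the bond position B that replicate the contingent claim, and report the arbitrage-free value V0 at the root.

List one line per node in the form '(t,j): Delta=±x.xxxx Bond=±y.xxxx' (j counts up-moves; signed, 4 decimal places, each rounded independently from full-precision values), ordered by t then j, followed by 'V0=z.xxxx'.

No-arbitrage ⇒ martingale measure with p* = (R−d)/(u−d) = 0.7903.
At expiry t=2: V(2,0)=0.0000, V(2,1)=0.0000, V(2,2)=208.2896
Node (1,0) S=83.5200: V=(p*·0.0000+(1−p*)·0.0000)/1.21=0.0000; Δ=(0.0000−0.0000)/(111.9168−60.1344)=0.0000; B=V−Δ·S=0.0000
Node (1,1) S=155.4400: V=(p*·208.2896+(1−p*)·0.0000)/1.21=136.0463; Δ=(208.2896−0.0000)/(208.2896−111.9168)=2.1613; B=V−Δ·S=-199.9047
Node (0,0) S=116.0000: V=(p*·136.0463+(1−p*)·0.0000)/1.21=88.8599; Δ=(136.0463−0.0000)/(155.4400−83.5200)=1.8916; B=V−Δ·S=-130.5696
The time-0 hedge costs 88.8599, which is the no-arbitrage price.

(0,0): Delta=1.8916 Bond=-130.5696
(1,0): Delta=0.0000 Bond=0.0000
(1,1): Delta=2.1613 Bond=-199.9047
V0=88.8599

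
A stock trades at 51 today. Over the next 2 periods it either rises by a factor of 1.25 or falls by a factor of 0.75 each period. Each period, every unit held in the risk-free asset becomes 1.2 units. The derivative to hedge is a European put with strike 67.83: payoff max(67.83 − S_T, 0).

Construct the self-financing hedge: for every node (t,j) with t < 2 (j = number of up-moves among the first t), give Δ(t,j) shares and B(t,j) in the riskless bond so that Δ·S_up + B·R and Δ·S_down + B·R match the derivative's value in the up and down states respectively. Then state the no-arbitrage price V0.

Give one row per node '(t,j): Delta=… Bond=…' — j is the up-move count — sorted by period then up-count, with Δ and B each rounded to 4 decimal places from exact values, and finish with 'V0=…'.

(0,0): Delta=-0.6513 Bond=35.9878
(1,0): Delta=-1.0000 Bond=56.5250
(1,1): Delta=-0.6280 Bond=41.7031
V0=2.7740

Since d<R<u, set p* = (R−d)/(u−d) = 0.9000; price each node as the discounted p*-expectation of its children.
Terminal payoffs: V(2,0)=39.1425, V(2,1)=20.0175, V(2,2)=0.0000
Node (1,0) S=38.2500: V=(p*·20.0175+(1−p*)·39.1425)/1.2=18.2750; Δ=(20.0175−39.1425)/(47.8125−28.6875)=-1.0000; B=V−Δ·S=56.5250
Node (1,1) S=63.7500: V=(p*·0.0000+(1−p*)·20.0175)/1.2=1.6681; Δ=(0.0000−20.0175)/(79.6875−47.8125)=-0.6280; B=V−Δ·S=41.7031
Node (0,0) S=51.0000: V=(p*·1.6681+(1−p*)·18.2750)/1.2=2.7740; Δ=(1.6681−18.2750)/(63.7500−38.2500)=-0.6513; B=V−Δ·S=35.9878
Check: Δ(0,0)·S0 + B(0,0) = 2.7740 = V0.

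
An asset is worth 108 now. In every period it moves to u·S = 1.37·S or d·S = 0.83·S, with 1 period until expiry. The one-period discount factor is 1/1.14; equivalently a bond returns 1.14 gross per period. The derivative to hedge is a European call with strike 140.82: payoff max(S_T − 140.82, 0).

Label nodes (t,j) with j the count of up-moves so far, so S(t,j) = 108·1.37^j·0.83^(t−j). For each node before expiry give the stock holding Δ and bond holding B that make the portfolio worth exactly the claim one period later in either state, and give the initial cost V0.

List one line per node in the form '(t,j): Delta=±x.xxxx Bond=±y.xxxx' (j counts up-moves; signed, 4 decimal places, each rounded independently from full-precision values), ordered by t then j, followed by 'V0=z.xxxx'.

Under the risk-neutral measure, an up-move has probability p* = (R−d)/(u−d) = 0.5741 and values discount at R = 1.14.
Payoff layer (t=1): V(1,0)=0.0000, V(1,1)=7.1400
(0,0): S=108.0000. Δ = (V_up−V_dn)/(S_up−S_dn) = (7.1400−0.0000)/(147.9600−89.6400) = 0.1224. V = [p*·7.1400 + (1−p*)·0.0000]/1.14 = 3.5955. B = V − Δ·S = -9.6267.
Root portfolio cost Δ·108+B reproduces V0=3.5955.

(0,0): Delta=0.1224 Bond=-9.6267
V0=3.5955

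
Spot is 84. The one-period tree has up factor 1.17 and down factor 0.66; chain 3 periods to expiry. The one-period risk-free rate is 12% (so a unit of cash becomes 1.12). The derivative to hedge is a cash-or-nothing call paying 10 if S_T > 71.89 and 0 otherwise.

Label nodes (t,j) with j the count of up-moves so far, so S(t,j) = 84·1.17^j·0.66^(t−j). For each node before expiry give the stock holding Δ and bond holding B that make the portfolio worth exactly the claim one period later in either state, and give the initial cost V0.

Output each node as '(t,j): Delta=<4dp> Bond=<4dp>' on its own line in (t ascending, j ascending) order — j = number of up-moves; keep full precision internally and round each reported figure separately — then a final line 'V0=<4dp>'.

No-arbitrage ⇒ martingale measure with p* = (R−d)/(u−d) = 0.9020.
Terminal values V(3,·): V(3,0)=0.0000, V(3,1)=0.0000, V(3,2)=10.0000, V(3,3)=10.0000
  t=2,j=0: stock 36.5904 → up 42.8108 (V=0.0000), down 24.1497 (V=0.0000). Price 0.0000; hedge Δ=0.0000, bond B=0.0000.
  t=2,j=1: stock 64.8648 → up 75.8918 (V=10.0000), down 42.8108 (V=0.0000). Price 8.0532; hedge Δ=0.3023, bond B=-11.5546.
  t=2,j=2: stock 114.9876 → up 134.5355 (V=10.0000), down 75.8918 (V=10.0000). Price 8.9286; hedge Δ=0.0000, bond B=8.9286.
  t=1,j=0: stock 55.4400 → up 64.8648 (V=8.0532), down 36.5904 (V=0.0000). Price 6.4854; hedge Δ=0.2848, bond B=-9.3052.
  t=1,j=1: stock 98.2800 → up 114.9876 (V=8.9286), down 64.8648 (V=8.0532). Price 7.8953; hedge Δ=0.0175, bond B=6.1789.
  t=0,j=0: stock 84.0000 → up 98.2800 (V=7.8953), down 55.4400 (V=6.4854). Price 6.9260; hedge Δ=0.0329, bond B=4.1615.
Self-financing check: at every node Δ·S+B equals the discounted successor values.

(0,0): Delta=0.0329 Bond=4.1615
(1,0): Delta=0.2848 Bond=-9.3052
(1,1): Delta=0.0175 Bond=6.1789
(2,0): Delta=0.0000 Bond=0.0000
(2,1): Delta=0.3023 Bond=-11.5546
(2,2): Delta=0.0000 Bond=8.9286
V0=6.9260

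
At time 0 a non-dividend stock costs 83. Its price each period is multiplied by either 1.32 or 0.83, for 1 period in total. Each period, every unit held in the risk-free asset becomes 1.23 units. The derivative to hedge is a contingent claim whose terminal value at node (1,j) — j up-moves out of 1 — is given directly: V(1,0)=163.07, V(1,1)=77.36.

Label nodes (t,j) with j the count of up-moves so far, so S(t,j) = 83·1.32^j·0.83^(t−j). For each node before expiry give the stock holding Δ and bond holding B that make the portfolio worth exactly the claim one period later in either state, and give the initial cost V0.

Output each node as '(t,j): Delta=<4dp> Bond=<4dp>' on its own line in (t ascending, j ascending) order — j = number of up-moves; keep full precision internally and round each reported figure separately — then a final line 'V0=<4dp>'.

Under the risk-neutral measure, an up-move has probability p* = (R−d)/(u−d) = 0.8163 and values discount at R = 1.23.
At expiry t=1: V(1,0)=163.0700, V(1,1)=77.3600
Node (0,0) S=83.0000: V=(p*·77.3600+(1−p*)·163.0700)/1.23=75.6932; Δ=(77.3600−163.0700)/(109.5600−68.8900)=-2.1075; B=V−Δ·S=250.6116
Self-financing check: at every node Δ·S+B equals the discounted successor values.

(0,0): Delta=-2.1075 Bond=250.6116
V0=75.6932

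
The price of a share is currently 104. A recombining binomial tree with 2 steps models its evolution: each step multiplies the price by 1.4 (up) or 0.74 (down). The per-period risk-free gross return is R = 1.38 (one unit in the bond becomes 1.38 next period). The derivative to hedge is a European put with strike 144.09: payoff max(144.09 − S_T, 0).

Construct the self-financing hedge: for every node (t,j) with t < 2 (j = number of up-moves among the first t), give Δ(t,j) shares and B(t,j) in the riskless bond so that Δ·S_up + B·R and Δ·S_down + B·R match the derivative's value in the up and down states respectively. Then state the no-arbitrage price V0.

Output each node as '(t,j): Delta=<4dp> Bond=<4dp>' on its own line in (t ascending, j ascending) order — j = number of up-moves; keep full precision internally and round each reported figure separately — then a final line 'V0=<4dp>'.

Since d<R<u, set p* = (R−d)/(u−d) = 0.9697; price each node as the discounted p*-expectation of its children.
Terminal values V(2,·): V(2,0)=87.1396, V(2,1)=36.3460, V(2,2)=0.0000
Node (1,0) S=76.9600: V=(p*·36.3460+(1−p*)·87.1396)/1.38=27.4530; Δ=(36.3460−87.1396)/(107.7440−56.9504)=-1.0000; B=V−Δ·S=104.4130
Node (1,1) S=145.6000: V=(p*·0.0000+(1−p*)·36.3460)/1.38=0.7981; Δ=(0.0000−36.3460)/(203.8400−107.7440)=-0.3782; B=V−Δ·S=55.8678
Node (0,0) S=104.0000: V=(p*·0.7981+(1−p*)·27.4530)/1.38=1.1636; Δ=(0.7981−27.4530)/(145.6000−76.9600)=-0.3883; B=V−Δ·S=41.5499
Root portfolio cost Δ·104+B reproduces V0=1.1636.

(0,0): Delta=-0.3883 Bond=41.5499
(1,0): Delta=-1.0000 Bond=104.4130
(1,1): Delta=-0.3782 Bond=55.8678
V0=1.1636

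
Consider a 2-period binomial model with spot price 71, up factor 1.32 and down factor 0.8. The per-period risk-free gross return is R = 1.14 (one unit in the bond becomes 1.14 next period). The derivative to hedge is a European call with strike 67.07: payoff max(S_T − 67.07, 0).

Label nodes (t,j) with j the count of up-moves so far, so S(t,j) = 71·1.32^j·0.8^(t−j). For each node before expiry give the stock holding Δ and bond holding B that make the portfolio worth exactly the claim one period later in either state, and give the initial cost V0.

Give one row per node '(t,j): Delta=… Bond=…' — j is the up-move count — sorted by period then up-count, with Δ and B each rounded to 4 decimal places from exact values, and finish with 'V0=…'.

(0,0): Delta=0.8221 Bond=-36.9835
(1,0): Delta=0.2677 Bond=-10.6694
(1,1): Delta=1.0000 Bond=-58.8333
V0=21.3861

Risk-neutral probability p* = (R−d)/(u−d) = (1.14−0.8)/(1.32−0.8) = 0.6538.
Payoff layer (t=2): V(2,0)=0.0000, V(2,1)=7.9060, V(2,2)=56.6404
Node (1,0) S=56.8000: V=(p*·7.9060+(1−p*)·0.0000)/1.14=4.5345; Δ=(7.9060−0.0000)/(74.9760−45.4400)=0.2677; B=V−Δ·S=-10.6694
Node (1,1) S=93.7200: V=(p*·56.6404+(1−p*)·7.9060)/1.14=34.8867; Δ=(56.6404−7.9060)/(123.7104−74.9760)=1.0000; B=V−Δ·S=-58.8333
Node (0,0) S=71.0000: V=(p*·34.8867+(1−p*)·4.5345)/1.14=21.3861; Δ=(34.8867−4.5345)/(93.7200−56.8000)=0.8221; B=V−Δ·S=-36.9835
Self-financing check: at every node Δ·S+B equals the discounted successor values.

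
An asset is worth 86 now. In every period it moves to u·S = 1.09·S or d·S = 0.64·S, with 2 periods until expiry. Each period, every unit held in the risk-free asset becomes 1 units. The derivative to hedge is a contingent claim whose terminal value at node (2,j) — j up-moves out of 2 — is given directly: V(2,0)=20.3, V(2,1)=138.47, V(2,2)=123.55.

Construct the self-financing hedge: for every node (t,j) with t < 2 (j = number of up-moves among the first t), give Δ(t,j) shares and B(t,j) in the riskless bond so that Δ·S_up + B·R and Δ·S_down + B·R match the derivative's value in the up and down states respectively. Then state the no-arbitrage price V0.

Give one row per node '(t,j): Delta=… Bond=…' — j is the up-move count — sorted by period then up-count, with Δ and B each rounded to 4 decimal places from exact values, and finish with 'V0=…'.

(0,0): Delta=0.3023 Bond=98.1988
(1,0): Delta=4.7711 Bond=-147.7640
(1,1): Delta=-0.3537 Bond=159.6896
V0=124.1944

The replicating-portfolio and risk-neutral prices coincide; use p* = (1−0.64)/(1.09−0.64) = 0.8000 for the latter.
Terminal payoffs: V(2,0)=20.3000, V(2,1)=138.4700, V(2,2)=123.5500
  t=1,j=0: stock 55.0400 → up 59.9936 (V=138.4700), down 35.2256 (V=20.3000). Price 114.8360; hedge Δ=4.7711, bond B=-147.7640.
  t=1,j=1: stock 93.7400 → up 102.1766 (V=123.5500), down 59.9936 (V=138.4700). Price 126.5340; hedge Δ=-0.3537, bond B=159.6896.
  t=0,j=0: stock 86.0000 → up 93.7400 (V=126.5340), down 55.0400 (V=114.8360). Price 124.1944; hedge Δ=0.3023, bond B=98.1988.
The time-0 hedge costs 124.1944, which is the no-arbitrage price.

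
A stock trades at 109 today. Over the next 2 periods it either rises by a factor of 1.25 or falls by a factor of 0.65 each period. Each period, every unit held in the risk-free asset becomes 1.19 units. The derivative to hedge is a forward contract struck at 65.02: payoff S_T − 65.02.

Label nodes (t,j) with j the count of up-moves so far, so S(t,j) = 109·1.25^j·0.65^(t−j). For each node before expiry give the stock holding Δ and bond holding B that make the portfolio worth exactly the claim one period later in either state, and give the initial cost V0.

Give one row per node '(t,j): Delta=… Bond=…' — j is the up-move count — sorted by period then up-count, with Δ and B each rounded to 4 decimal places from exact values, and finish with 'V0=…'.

(0,0): Delta=1.0000 Bond=-45.9148
(1,0): Delta=1.0000 Bond=-54.6387
(1,1): Delta=1.0000 Bond=-54.6387
V0=63.0852

No-arbitrage ⇒ martingale measure with p* = (R−d)/(u−d) = 0.9000.
Terminal values V(2,·): V(2,0)=-18.9675, V(2,1)=23.5425, V(2,2)=105.2925
Node (1,0) S=70.8500: V=(p*·23.5425+(1−p*)·-18.9675)/1.19=16.2113; Δ=(23.5425−-18.9675)/(88.5625−46.0525)=1.0000; B=V−Δ·S=-54.6387
Node (1,1) S=136.2500: V=(p*·105.2925+(1−p*)·23.5425)/1.19=81.6113; Δ=(105.2925−23.5425)/(170.3125−88.5625)=1.0000; B=V−Δ·S=-54.6387
Node (0,0) S=109.0000: V=(p*·81.6113+(1−p*)·16.2113)/1.19=63.0852; Δ=(81.6113−16.2113)/(136.2500−70.8500)=1.0000; B=V−Δ·S=-45.9148
Each (Δ,B) replicates both successor values, so the strategy is self-financing and V0 is arbitrage-free.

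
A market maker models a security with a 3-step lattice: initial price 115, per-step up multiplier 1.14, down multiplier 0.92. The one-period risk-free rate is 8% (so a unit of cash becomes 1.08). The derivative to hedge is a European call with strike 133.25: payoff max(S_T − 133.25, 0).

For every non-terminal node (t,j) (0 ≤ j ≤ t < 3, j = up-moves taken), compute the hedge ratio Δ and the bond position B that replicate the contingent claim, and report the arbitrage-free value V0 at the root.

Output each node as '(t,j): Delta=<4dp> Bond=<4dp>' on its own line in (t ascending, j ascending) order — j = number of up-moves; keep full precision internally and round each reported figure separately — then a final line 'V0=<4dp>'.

(0,0): Delta=0.6464 Bond=-61.5425
(1,0): Delta=0.1229 Bond=-11.0756
(1,1): Delta=0.8049 Bond=-87.2373
(2,0): Delta=0.0000 Bond=0.0000
(2,1): Delta=0.1601 Bond=-16.4472
(2,2): Delta=1.0000 Bond=-123.3796
V0=12.7967

Under the risk-neutral measure, an up-move has probability p* = (R−d)/(u−d) = 0.7273 and values discount at R = 1.08.
At expiry t=3: V(3,0)=0.0000, V(3,1)=0.0000, V(3,2)=4.2477, V(3,3)=37.1276
  t=2,j=0: stock 97.3360 → up 110.9630 (V=0.0000), down 89.5491 (V=0.0000). Price 0.0000; hedge Δ=0.0000, bond B=0.0000.
  t=2,j=1: stock 120.6120 → up 137.4977 (V=4.2477), down 110.9630 (V=0.0000). Price 2.8604; hedge Δ=0.1601, bond B=-16.4472.
  t=2,j=2: stock 149.4540 → up 170.3776 (V=37.1276), down 137.4977 (V=4.2477). Price 26.0744; hedge Δ=1.0000, bond B=-123.3796.
  t=1,j=0: stock 105.8000 → up 120.6120 (V=2.8604), down 97.3360 (V=0.0000). Price 1.9262; hedge Δ=0.1229, bond B=-11.0756.
  t=1,j=1: stock 131.1000 → up 149.4540 (V=26.0744), down 120.6120 (V=2.8604). Price 18.2808; hedge Δ=0.8049, bond B=-87.2373.
  t=0,j=0: stock 115.0000 → up 131.1000 (V=18.2808), down 105.8000 (V=1.9262). Price 12.7967; hedge Δ=0.6464, bond B=-61.5425.
Check: Δ(0,0)·S0 + B(0,0) = 12.7967 = V0.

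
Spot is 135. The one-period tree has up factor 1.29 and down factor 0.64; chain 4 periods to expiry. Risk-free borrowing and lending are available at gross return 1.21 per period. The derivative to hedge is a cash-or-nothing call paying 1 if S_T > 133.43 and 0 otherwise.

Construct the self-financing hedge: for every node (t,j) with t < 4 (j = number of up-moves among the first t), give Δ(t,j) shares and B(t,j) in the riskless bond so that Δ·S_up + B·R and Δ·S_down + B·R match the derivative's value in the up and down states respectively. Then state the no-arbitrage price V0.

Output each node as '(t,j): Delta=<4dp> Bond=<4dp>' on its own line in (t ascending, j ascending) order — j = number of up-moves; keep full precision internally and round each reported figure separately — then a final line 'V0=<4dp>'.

(0,0): Delta=0.0018 Bond=0.1842
(1,0): Delta=0.0094 Bond=-0.4274
(1,1): Delta=0.0013 Bond=0.3141
(2,0): Delta=0.0000 Bond=0.0000
(2,1): Delta=0.0100 Bond=-0.5897
(2,2): Delta=0.0007 Bond=0.5162
(3,0): Delta=0.0000 Bond=0.0000
(3,1): Delta=0.0000 Bond=0.0000
(3,2): Delta=0.0107 Bond=-0.8137
(3,3): Delta=0.0000 Bond=0.8264
V0=0.4307

Risk-neutral probability p* = (R−d)/(u−d) = (1.21−0.64)/(1.29−0.64) = 0.8769.
Payoff layer (t=4): V(4,0)=0.0000, V(4,1)=0.0000, V(4,2)=0.0000, V(4,3)=1.0000, V(4,4)=1.0000
  t=3,j=0: stock 35.3894 → up 45.6524 (V=0.0000), down 22.6492 (V=0.0000). Price 0.0000; hedge Δ=0.0000, bond B=0.0000.
  t=3,j=1: stock 71.3318 → up 92.0181 (V=0.0000), down 45.6524 (V=0.0000). Price 0.0000; hedge Δ=0.0000, bond B=0.0000.
  t=3,j=2: stock 143.7782 → up 185.4739 (V=1.0000), down 92.0181 (V=0.0000). Price 0.7247; hedge Δ=0.0107, bond B=-0.8137.
  t=3,j=3: stock 289.8030 → up 373.8459 (V=1.0000), down 185.4739 (V=1.0000). Price 0.8264; hedge Δ=0.0000, bond B=0.8264.
  t=2,j=0: stock 55.2960 → up 71.3318 (V=0.0000), down 35.3894 (V=0.0000). Price 0.0000; hedge Δ=0.0000, bond B=0.0000.
  t=2,j=1: stock 111.4560 → up 143.7782 (V=0.7247), down 71.3318 (V=0.0000). Price 0.5252; hedge Δ=0.0100, bond B=-0.5897.
  t=2,j=2: stock 224.6535 → up 289.8030 (V=0.8264), down 143.7782 (V=0.7247). Price 0.6727; hedge Δ=0.0007, bond B=0.5162.
  t=1,j=0: stock 86.4000 → up 111.4560 (V=0.5252), down 55.2960 (V=0.0000). Price 0.3807; hedge Δ=0.0094, bond B=-0.4274.
  t=1,j=1: stock 174.1500 → up 224.6535 (V=0.6727), down 111.4560 (V=0.5252). Price 0.5409; hedge Δ=0.0013, bond B=0.3141.
  t=0,j=0: stock 135.0000 → up 174.1500 (V=0.5409), down 86.4000 (V=0.3807). Price 0.4307; hedge Δ=0.0018, bond B=0.1842.
Self-financing check: at every node Δ·S+B equals the discounted successor values.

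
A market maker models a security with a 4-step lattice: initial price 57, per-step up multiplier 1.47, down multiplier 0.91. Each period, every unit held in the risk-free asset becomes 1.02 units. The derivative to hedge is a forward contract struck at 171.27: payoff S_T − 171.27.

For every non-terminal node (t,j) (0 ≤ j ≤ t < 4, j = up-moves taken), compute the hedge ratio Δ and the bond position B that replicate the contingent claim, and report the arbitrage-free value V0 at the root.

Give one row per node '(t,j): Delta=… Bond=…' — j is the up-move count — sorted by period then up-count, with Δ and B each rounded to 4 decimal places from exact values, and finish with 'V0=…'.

(0,0): Delta=1.0000 Bond=-158.2270
(1,0): Delta=1.0000 Bond=-161.3915
(1,1): Delta=1.0000 Bond=-161.3915
(2,0): Delta=1.0000 Bond=-164.6194
(2,1): Delta=1.0000 Bond=-164.6194
(2,2): Delta=1.0000 Bond=-164.6194
(3,0): Delta=1.0000 Bond=-167.9118
(3,1): Delta=1.0000 Bond=-167.9118
(3,2): Delta=1.0000 Bond=-167.9118
(3,3): Delta=1.0000 Bond=-167.9118
V0=-101.2270

Under the risk-neutral measure, an up-move has probability p* = (R−d)/(u−d) = 0.1964 and values discount at R = 1.02.
Terminal values V(4,·): V(4,0)=-132.1823, V(4,1)=-108.1283, V(4,2)=-69.2718, V(4,3)=-6.5038, V(4,4)=94.8909
Node (3,0) S=42.9535: V=(p*·-108.1283+(1−p*)·-132.1823)/1.02=-124.9582; Δ=(-108.1283−-132.1823)/(63.1417−39.0877)=1.0000; B=V−Δ·S=-167.9118
Node (3,1) S=69.3865: V=(p*·-69.2718+(1−p*)·-108.1283)/1.02=-98.5253; Δ=(-69.2718−-108.1283)/(101.9982−63.1417)=1.0000; B=V−Δ·S=-167.9118
Node (3,2) S=112.0859: V=(p*·-6.5038+(1−p*)·-69.2718)/1.02=-55.8259; Δ=(-6.5038−-69.2718)/(164.7662−101.9982)=1.0000; B=V−Δ·S=-167.9118
Node (3,3) S=181.0618: V=(p*·94.8909+(1−p*)·-6.5038)/1.02=13.1500; Δ=(94.8909−-6.5038)/(266.1609−164.7662)=1.0000; B=V−Δ·S=-167.9118
Node (2,0) S=47.2017: V=(p*·-98.5253+(1−p*)·-124.9582)/1.02=-117.4177; Δ=(-98.5253−-124.9582)/(69.3865−42.9535)=1.0000; B=V−Δ·S=-164.6194
Node (2,1) S=76.2489: V=(p*·-55.8259+(1−p*)·-98.5253)/1.02=-88.3705; Δ=(-55.8259−-98.5253)/(112.0859−69.3865)=1.0000; B=V−Δ·S=-164.6194
Node (2,2) S=123.1713: V=(p*·13.1500+(1−p*)·-55.8259)/1.02=-41.4481; Δ=(13.1500−-55.8259)/(181.0618−112.0859)=1.0000; B=V−Δ·S=-164.6194
Node (1,0) S=51.8700: V=(p*·-88.3705+(1−p*)·-117.4177)/1.02=-109.5215; Δ=(-88.3705−-117.4177)/(76.2489−47.2017)=1.0000; B=V−Δ·S=-161.3915
Node (1,1) S=83.7900: V=(p*·-41.4481+(1−p*)·-88.3705)/1.02=-77.6015; Δ=(-41.4481−-88.3705)/(123.1713−76.2489)=1.0000; B=V−Δ·S=-161.3915
Node (0,0) S=57.0000: V=(p*·-77.6015+(1−p*)·-109.5215)/1.02=-101.2270; Δ=(-77.6015−-109.5215)/(83.7900−51.8700)=1.0000; B=V−Δ·S=-158.2270
Self-financing check: at every node Δ·S+B equals the discounted successor values.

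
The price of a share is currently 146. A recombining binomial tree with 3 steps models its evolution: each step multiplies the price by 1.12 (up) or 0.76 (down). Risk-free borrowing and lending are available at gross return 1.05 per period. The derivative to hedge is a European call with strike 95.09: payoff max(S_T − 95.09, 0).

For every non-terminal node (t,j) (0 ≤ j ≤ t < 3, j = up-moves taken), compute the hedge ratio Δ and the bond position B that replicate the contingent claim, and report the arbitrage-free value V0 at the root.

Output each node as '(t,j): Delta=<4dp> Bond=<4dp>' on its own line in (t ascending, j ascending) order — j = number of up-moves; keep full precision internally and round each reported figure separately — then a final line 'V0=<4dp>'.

Since d<R<u, set p* = (R−d)/(u−d) = 0.8056; price each node as the discounted p*-expectation of its children.
At expiry t=3: V(3,0)=0.0000, V(3,1)=0.0000, V(3,2)=44.0982, V(3,3)=110.0295
Node (2,0) S=84.3296: V=(p*·0.0000+(1−p*)·0.0000)/1.05=0.0000; Δ=(0.0000−0.0000)/(94.4492−64.0905)=0.0000; B=V−Δ·S=0.0000
Node (2,1) S=124.2752: V=(p*·44.0982+(1−p*)·0.0000)/1.05=33.8320; Δ=(44.0982−0.0000)/(139.1882−94.4492)=0.9857; B=V−Δ·S=-88.6631
Node (2,2) S=183.1424: V=(p*·110.0295+(1−p*)·44.0982)/1.05=92.5805; Δ=(110.0295−44.0982)/(205.1195−139.1882)=1.0000; B=V−Δ·S=-90.5619
Node (1,0) S=110.9600: V=(p*·33.8320+(1−p*)·0.0000)/1.05=25.9557; Δ=(33.8320−0.0000)/(124.2752−84.3296)=0.8470; B=V−Δ·S=-68.0220
Node (1,1) S=163.5200: V=(p*·92.5805+(1−p*)·33.8320)/1.05=77.2925; Δ=(92.5805−33.8320)/(183.1424−124.2752)=0.9980; B=V−Δ·S=-85.8978
Node (0,0) S=146.0000: V=(p*·77.2925+(1−p*)·25.9557)/1.05=64.1051; Δ=(77.2925−25.9557)/(163.5200−110.9600)=0.9767; B=V−Δ·S=-78.4971
Check: Δ(0,0)·S0 + B(0,0) = 64.1051 = V0.

(0,0): Delta=0.9767 Bond=-78.4971
(1,0): Delta=0.8470 Bond=-68.0220
(1,1): Delta=0.9980 Bond=-85.8978
(2,0): Delta=0.0000 Bond=0.0000
(2,1): Delta=0.9857 Bond=-88.6631
(2,2): Delta=1.0000 Bond=-90.5619
V0=64.1051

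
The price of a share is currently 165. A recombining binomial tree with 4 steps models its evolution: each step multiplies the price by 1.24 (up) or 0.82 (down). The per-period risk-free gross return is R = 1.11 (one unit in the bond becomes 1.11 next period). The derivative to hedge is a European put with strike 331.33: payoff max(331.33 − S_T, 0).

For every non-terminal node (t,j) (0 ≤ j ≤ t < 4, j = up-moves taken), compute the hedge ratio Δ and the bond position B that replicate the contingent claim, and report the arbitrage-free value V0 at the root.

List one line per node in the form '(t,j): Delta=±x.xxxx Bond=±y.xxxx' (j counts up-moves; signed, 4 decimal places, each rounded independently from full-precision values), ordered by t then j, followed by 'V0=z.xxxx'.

(0,0): Delta=-0.7959 Bond=193.3780
(1,0): Delta=-1.0000 Bond=242.2656
(1,1): Delta=-0.7354 Bond=202.2699
(2,0): Delta=-1.0000 Bond=268.9149
(2,1): Delta=-1.0000 Bond=268.9149
(2,2): Delta=-0.6569 Bond=204.6183
(3,0): Delta=-1.0000 Bond=298.4955
(3,1): Delta=-1.0000 Bond=298.4955
(3,2): Delta=-1.0000 Bond=298.4955
(3,3): Delta=-0.5552 Bond=195.1332
V0=62.0561

Under the risk-neutral measure, an up-move has probability p* = (R−d)/(u−d) = 0.6905 and values discount at R = 1.11.
Terminal payoffs: V(4,0)=256.7299, V(4,1)=218.5201, V(4,2)=160.7394, V(4,3)=73.3638, V(4,4)=0.0000
Node (3,0) S=90.9757: V=(p*·218.5201+(1−p*)·256.7299)/1.11=207.5198; Δ=(218.5201−256.7299)/(112.8099−74.6001)=-1.0000; B=V−Δ·S=298.4955
Node (3,1) S=137.5730: V=(p*·160.7394+(1−p*)·218.5201)/1.11=160.9225; Δ=(160.7394−218.5201)/(170.5906−112.8099)=-1.0000; B=V−Δ·S=298.4955
Node (3,2) S=208.0373: V=(p*·73.3638+(1−p*)·160.7394)/1.11=90.4582; Δ=(73.3638−160.7394)/(257.9662−170.5906)=-1.0000; B=V−Δ·S=298.4955
Node (3,3) S=314.5930: V=(p*·0.0000+(1−p*)·73.3638)/1.11=20.4575; Δ=(0.0000−73.3638)/(390.0953−257.9662)=-0.5552; B=V−Δ·S=195.1332
Node (2,0) S=110.9460: V=(p*·160.9225+(1−p*)·207.5198)/1.11=157.9689; Δ=(160.9225−207.5198)/(137.5730−90.9757)=-1.0000; B=V−Δ·S=268.9149
Node (2,1) S=167.7720: V=(p*·90.4582+(1−p*)·160.9225)/1.11=101.1429; Δ=(90.4582−160.9225)/(208.0373−137.5730)=-1.0000; B=V−Δ·S=268.9149
Node (2,2) S=253.7040: V=(p*·20.4575+(1−p*)·90.4582)/1.11=37.9499; Δ=(20.4575−90.4582)/(314.5930−208.0373)=-0.6569; B=V−Δ·S=204.6183
Node (1,0) S=135.3000: V=(p*·101.1429+(1−p*)·157.9689)/1.11=106.9656; Δ=(101.1429−157.9689)/(167.7720−110.9460)=-1.0000; B=V−Δ·S=242.2656
Node (1,1) S=204.6000: V=(p*·37.9499+(1−p*)·101.1429)/1.11=51.8105; Δ=(37.9499−101.1429)/(253.7040−167.7720)=-0.7354; B=V−Δ·S=202.2699
Node (0,0) S=165.0000: V=(p*·51.8105+(1−p*)·106.9656)/1.11=62.0561; Δ=(51.8105−106.9656)/(204.6000−135.3000)=-0.7959; B=V−Δ·S=193.3780
Check: Δ(0,0)·S0 + B(0,0) = 62.0561 = V0.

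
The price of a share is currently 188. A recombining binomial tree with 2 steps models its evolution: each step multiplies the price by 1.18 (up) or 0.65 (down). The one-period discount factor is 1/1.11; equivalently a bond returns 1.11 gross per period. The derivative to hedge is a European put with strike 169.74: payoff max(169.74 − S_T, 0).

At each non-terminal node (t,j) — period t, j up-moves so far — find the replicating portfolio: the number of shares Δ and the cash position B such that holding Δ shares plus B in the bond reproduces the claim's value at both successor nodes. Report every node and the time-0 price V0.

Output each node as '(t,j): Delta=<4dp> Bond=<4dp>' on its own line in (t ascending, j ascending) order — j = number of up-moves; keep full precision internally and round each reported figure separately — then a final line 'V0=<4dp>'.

Since d<R<u, set p* = (R−d)/(u−d) = 0.8679; price each node as the discounted p*-expectation of its children.
At expiry t=2: V(2,0)=90.3100, V(2,1)=25.5440, V(2,2)=0.0000
Node (1,0) S=122.2000: V=(p*·25.5440+(1−p*)·90.3100)/1.11=30.7189; Δ=(25.5440−90.3100)/(144.1960−79.4300)=-1.0000; B=V−Δ·S=152.9189
Node (1,1) S=221.8400: V=(p*·0.0000+(1−p*)·25.5440)/1.11=3.0394; Δ=(0.0000−25.5440)/(261.7712−144.1960)=-0.2173; B=V−Δ·S=51.2356
Node (0,0) S=188.0000: V=(p*·3.0394+(1−p*)·30.7189)/1.11=6.0317; Δ=(3.0394−30.7189)/(221.8400−122.2000)=-0.2778; B=V−Δ·S=58.2572
Self-financing check: at every node Δ·S+B equals the discounted successor values.

(0,0): Delta=-0.2778 Bond=58.2572
(1,0): Delta=-1.0000 Bond=152.9189
(1,1): Delta=-0.2173 Bond=51.2356
V0=6.0317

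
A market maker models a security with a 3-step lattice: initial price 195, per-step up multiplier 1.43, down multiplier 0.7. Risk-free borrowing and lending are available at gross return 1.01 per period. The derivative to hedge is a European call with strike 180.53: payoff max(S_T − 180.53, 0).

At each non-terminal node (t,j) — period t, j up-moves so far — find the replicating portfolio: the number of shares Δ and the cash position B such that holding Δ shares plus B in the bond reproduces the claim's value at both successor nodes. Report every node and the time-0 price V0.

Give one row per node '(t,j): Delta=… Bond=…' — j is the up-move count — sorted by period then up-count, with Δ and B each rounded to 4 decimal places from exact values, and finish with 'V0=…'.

(0,0): Delta=0.6933 Bond=-76.4395
(1,0): Delta=0.4160 Bond=-39.3589
(1,1): Delta=0.8772 Bond=-128.4778
(2,0): Delta=0.0000 Bond=0.0000
(2,1): Delta=0.6920 Bond=-93.6107
(2,2): Delta=1.0000 Bond=-178.7426
V0=58.7523

No-arbitrage ⇒ martingale measure with p* = (R−d)/(u−d) = 0.4247.
Terminal payoffs: V(3,0)=0.0000, V(3,1)=0.0000, V(3,2)=98.5988, V(3,3)=389.6904
(2,0): S=95.5500. Δ = (V_up−V_dn)/(S_up−S_dn) = (0.0000−0.0000)/(136.6365−66.8850) = 0.0000. V = [p*·0.0000 + (1−p*)·0.0000]/1.01 = 0.0000. B = V − Δ·S = 0.0000.
(2,1): S=195.1950. Δ = (V_up−V_dn)/(S_up−S_dn) = (98.5988−0.0000)/(279.1288−136.6365) = 0.6920. V = [p*·98.5988 + (1−p*)·0.0000]/1.01 = 41.4562. B = V − Δ·S = -93.6107.
(2,2): S=398.7555. Δ = (V_up−V_dn)/(S_up−S_dn) = (389.6904−98.5988)/(570.2204−279.1288) = 1.0000. V = [p*·389.6904 + (1−p*)·98.5988]/1.01 = 220.0129. B = V − Δ·S = -178.7426.
(1,0): S=136.5000. Δ = (V_up−V_dn)/(S_up−S_dn) = (41.4562−0.0000)/(195.1950−95.5500) = 0.4160. V = [p*·41.4562 + (1−p*)·0.0000]/1.01 = 17.4304. B = V − Δ·S = -39.3589.
(1,1): S=278.8500. Δ = (V_up−V_dn)/(S_up−S_dn) = (220.0129−41.4562)/(398.7555−195.1950) = 0.8772. V = [p*·220.0129 + (1−p*)·41.4562]/1.01 = 116.1204. B = V − Δ·S = -128.4778.
(0,0): S=195.0000. Δ = (V_up−V_dn)/(S_up−S_dn) = (116.1204−17.4304)/(278.8500−136.5000) = 0.6933. V = [p*·116.1204 + (1−p*)·17.4304]/1.01 = 58.7523. B = V − Δ·S = -76.4395.
Self-financing check: at every node Δ·S+B equals the discounted successor values.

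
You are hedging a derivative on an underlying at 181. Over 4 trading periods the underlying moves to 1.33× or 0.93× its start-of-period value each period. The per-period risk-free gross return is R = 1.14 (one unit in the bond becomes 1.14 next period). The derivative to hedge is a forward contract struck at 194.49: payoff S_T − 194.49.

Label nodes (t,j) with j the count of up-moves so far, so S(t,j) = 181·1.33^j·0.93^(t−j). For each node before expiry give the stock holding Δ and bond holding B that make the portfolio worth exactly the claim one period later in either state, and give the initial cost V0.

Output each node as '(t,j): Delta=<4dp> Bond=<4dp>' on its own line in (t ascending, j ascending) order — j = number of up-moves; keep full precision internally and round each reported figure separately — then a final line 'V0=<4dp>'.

Since d<R<u, set p* = (R−d)/(u−d) = 0.5250; price each node as the discounted p*-expectation of its children.
At expiry t=4: V(4,0)=-59.0926, V(4,1)=-0.8571, V(4,2)=82.4258, V(4,3)=201.5294, V(4,4)=371.8603
Node (3,0) S=145.5886: V=(p*·-0.8571+(1−p*)·-59.0926)/1.14=-25.0166; Δ=(-0.8571−-59.0926)/(193.6329−135.3974)=1.0000; B=V−Δ·S=-170.6053
Node (3,1) S=208.2074: V=(p*·82.4258+(1−p*)·-0.8571)/1.14=37.6021; Δ=(82.4258−-0.8571)/(276.9158−193.6329)=1.0000; B=V−Δ·S=-170.6053
Node (3,2) S=297.7589: V=(p*·201.5294+(1−p*)·82.4258)/1.14=127.1537; Δ=(201.5294−82.4258)/(396.0194−276.9158)=1.0000; B=V−Δ·S=-170.6053
Node (3,3) S=425.8273: V=(p*·371.8603+(1−p*)·201.5294)/1.14=255.2220; Δ=(371.8603−201.5294)/(566.3503−396.0194)=1.0000; B=V−Δ·S=-170.6053
Node (2,0) S=156.5469: V=(p*·37.6021+(1−p*)·-25.0166)/1.14=6.8932; Δ=(37.6021−-25.0166)/(208.2074−145.5886)=1.0000; B=V−Δ·S=-149.6537
Node (2,1) S=223.8789: V=(p*·127.1537+(1−p*)·37.6021)/1.14=74.2252; Δ=(127.1537−37.6021)/(297.7589−208.2074)=1.0000; B=V−Δ·S=-149.6537
Node (2,2) S=320.1709: V=(p*·255.2220+(1−p*)·127.1537)/1.14=170.5172; Δ=(255.2220−127.1537)/(425.8273−297.7589)=1.0000; B=V−Δ·S=-149.6537
Node (1,0) S=168.3300: V=(p*·74.2252+(1−p*)·6.8932)/1.14=37.0548; Δ=(74.2252−6.8932)/(223.8789−156.5469)=1.0000; B=V−Δ·S=-131.2752
Node (1,1) S=240.7300: V=(p*·170.5172+(1−p*)·74.2252)/1.14=109.4548; Δ=(170.5172−74.2252)/(320.1709−223.8789)=1.0000; B=V−Δ·S=-131.2752
Node (0,0) S=181.0000: V=(p*·109.4548+(1−p*)·37.0548)/1.14=65.8463; Δ=(109.4548−37.0548)/(240.7300−168.3300)=1.0000; B=V−Δ·S=-115.1537
Each (Δ,B) replicates both successor values, so the strategy is self-financing and V0 is arbitrage-free.

(0,0): Delta=1.0000 Bond=-115.1537
(1,0): Delta=1.0000 Bond=-131.2752
(1,1): Delta=1.0000 Bond=-131.2752
(2,0): Delta=1.0000 Bond=-149.6537
(2,1): Delta=1.0000 Bond=-149.6537
(2,2): Delta=1.0000 Bond=-149.6537
(3,0): Delta=1.0000 Bond=-170.6053
(3,1): Delta=1.0000 Bond=-170.6053
(3,2): Delta=1.0000 Bond=-170.6053
(3,3): Delta=1.0000 Bond=-170.6053
V0=65.8463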